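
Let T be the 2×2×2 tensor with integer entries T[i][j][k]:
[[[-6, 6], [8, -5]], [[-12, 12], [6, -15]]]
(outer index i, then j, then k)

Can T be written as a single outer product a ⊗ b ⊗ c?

The mode-1 unfolding of T (rows indexed by i, columns by (j,k) = (0,0), (0,1), (1,0), (1,1)) is [[-6, 6, 8, -5], [-12, 12, 6, -15]].
There the 2×2 minor on rows i ∈ {0, 1}, columns (j,k) ∈ {(0,0), (1,0)} is det [[-6, 8], [-12, 6]] = 60 ≠ 0, so this unfolding has rank ≥ 2; CP rank is at least every unfolding rank, so rank(T) ≥ 2.
In particular rank(T) ≥ 2 > 1, so T is not rank-1.

No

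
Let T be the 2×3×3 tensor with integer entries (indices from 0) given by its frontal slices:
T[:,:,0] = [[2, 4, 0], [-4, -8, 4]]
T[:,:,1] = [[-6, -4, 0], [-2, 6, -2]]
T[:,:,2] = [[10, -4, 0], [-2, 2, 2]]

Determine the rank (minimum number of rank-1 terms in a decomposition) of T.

Lower bound: in the mode-2 unfolding of T (rows indexed by j, columns by (i,k)) the 3×3 minor on rows j ∈ {0, 1, 2}, columns (i,k) ∈ {(0,0), (0,1), (1,0)} is det [[2, -6, -4], [4, -4, -8], [0, 0, 4]] = 64 ≠ 0, so that unfolding has rank ≥ 3 and hence rank(T) ≥ 3 (CP rank is at least every unfolding rank, though it can be larger).
Upper bound: T is a sum of 3 rank-1 terms, T = [0, 1] ⊗ [2, 1, -1] ⊗ [-4, 2, -2] + [1, -1] ⊗ [1, -2, 0] ⊗ [-2, 2, 2] + [2, 1] ⊗ [1, 0, 0] ⊗ [2, -4, 4] (written with every a and b primitive with positive leading entry and the scale carried by c; CP decompositions are not unique, and this one is verified by expanding entrywise), so rank(T) ≤ 3.
These bounds meet, so rank(T) = 3.

3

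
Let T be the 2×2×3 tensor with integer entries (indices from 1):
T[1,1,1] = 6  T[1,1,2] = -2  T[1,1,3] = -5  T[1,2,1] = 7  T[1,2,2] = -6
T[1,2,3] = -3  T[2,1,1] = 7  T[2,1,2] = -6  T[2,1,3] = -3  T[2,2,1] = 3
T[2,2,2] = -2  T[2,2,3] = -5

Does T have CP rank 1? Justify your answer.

The mode-3 unfolding of T (rows indexed by k, columns by (i,j) = (1,1), (1,2), (2,1), (2,2)) is [[6, 7, 7, 3], [-2, -6, -6, -2], [-5, -3, -3, -5]].
There the 3×3 minor on rows k ∈ {1, 2, 3}, columns (i,j) ∈ {(1,1), (1,2), (2,2)} is det [[6, 7, 3], [-2, -6, -2], [-5, -3, -5]] = 72 ≠ 0, so this unfolding has rank ≥ 3; CP rank is at least every unfolding rank, so rank(T) ≥ 3.
In particular rank(T) ≥ 3 > 1, so T is not rank-1.

No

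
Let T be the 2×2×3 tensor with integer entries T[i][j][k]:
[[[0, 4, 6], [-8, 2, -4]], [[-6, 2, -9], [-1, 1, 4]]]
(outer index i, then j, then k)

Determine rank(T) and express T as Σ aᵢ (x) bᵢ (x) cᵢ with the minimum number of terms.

rank(T) = 3

Lower bound: the mode-3 unfolding of T (rows indexed by k, columns by (i,j) = (0,0), (0,1), (1,0), (1,1)) is [[0, -8, -6, -1], [4, 2, 2, 1], [6, -4, -9, 4]].
There the 3×3 minor on rows k ∈ {0, 1, 2}, columns (i,j) ∈ {(0,0), (0,1), (1,0)} is det [[0, -8, -6], [4, 2, 2], [6, -4, -9]] = -216 ≠ 0, so this unfolding has rank ≥ 3; CP rank is at least every unfolding rank, so rank(T) ≥ 3. (Flattening ranks never certify an upper bound on CP rank; for that we must actually write T with 3 rank-1 terms.)
Upper bound: T is a sum of 3 rank-1 terms, T = (1, -1) (x) (2, -1) (x) (2, 0, 4) + (2, 1) (x) (0, 1) (x) (-1, -1, 1) + (2, 1) (x) (1, 1) (x) (-2, 2, -1) (one valid choice — decompositions are not unique — normalised so each a, b is primitive with positive first nonzero entry; check it by expanding all entries), so rank(T) ≤ 3.
These bounds meet, so rank(T) = 3.
Check entry T[0,0,2] = 6: (1)·(2)·(4) + (2)·(0)·(1) + (2)·(1)·(-1) = 6.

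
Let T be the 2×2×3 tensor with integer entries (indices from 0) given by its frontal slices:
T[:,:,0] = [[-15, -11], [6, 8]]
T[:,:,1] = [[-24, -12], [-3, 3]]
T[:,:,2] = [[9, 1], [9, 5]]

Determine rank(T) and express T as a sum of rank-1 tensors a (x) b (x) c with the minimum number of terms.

Lower bound: in the mode-2 unfolding of T (rows indexed by j, columns by (i,k)) the 2×2 minor on rows j ∈ {0, 1}, columns (i,k) ∈ {(0,0), (0,1)} is det [[-15, -24], [-11, -12]] = -84 ≠ 0, so that unfolding has rank ≥ 2 and hence rank(T) ≥ 2 (CP rank is at least every unfolding rank, though it can be larger).
Upper bound: with S_k = T[:,:,k], the two rank-1 terms a₁b₁ᵀ, a₂b₂ᵀ are the rank-1 members of the pencil x·S₀ + y·S₁.
det(x·S₀ + y·S₁) is −54·x² − 198·xy − 108·y² = (-18)·(x + 3·y)(3·x + 2·y), vanishing at (x:y) = (3:-1) and (2:-3).
M₁ = 3·S₀ − S₁ = [[-21, -21], [21, 21]] = (-21)·[1, -1][1, 1]ᵀ and M₂ = 2·S₀ − 3·S₁ = [[42, 14], [21, 7]] = 7·[2, 1][3, 1]ᵀ, so take a₁ = [1, -1], b₁ = [1, 1], a₂ = [2, 1], b₂ = [3, 1].
Each slice is an integer combination of E₁ = a₁b₁ᵀ and E₂ = a₂b₂ᵀ: S₀ = −9·E₁ − E₂, S₁ = −6·E₁ − 3·E₂, S₂ = −3·E₁ + 2·E₂; reading off coefficients, c₁ = [-9, -6, -3] and c₂ = [-1, -3, 2].
Hence T = [1, -1] (x) [1, 1] (x) [-9, -6, -3] + [2, 1] (x) [3, 1] (x) [-1, -3, 2], so rank(T) ≤ 2.
These bounds meet, so rank(T) = 2.

rank(T) = 2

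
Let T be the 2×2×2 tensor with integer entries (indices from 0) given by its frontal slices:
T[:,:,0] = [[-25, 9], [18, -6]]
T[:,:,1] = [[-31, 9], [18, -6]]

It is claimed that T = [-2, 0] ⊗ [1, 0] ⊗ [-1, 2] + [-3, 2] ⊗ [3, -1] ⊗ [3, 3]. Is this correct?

Reconstruct entrywise from the claimed factors. For example, T[1,1,0] = -6 and Σₗ aₗ[1]bₗ[1]cₗ[0] = (0)·(0)·(-1) + (2)·(-1)·(3) = -6; checking all 8 entries, every one matches. The claim holds.

Yes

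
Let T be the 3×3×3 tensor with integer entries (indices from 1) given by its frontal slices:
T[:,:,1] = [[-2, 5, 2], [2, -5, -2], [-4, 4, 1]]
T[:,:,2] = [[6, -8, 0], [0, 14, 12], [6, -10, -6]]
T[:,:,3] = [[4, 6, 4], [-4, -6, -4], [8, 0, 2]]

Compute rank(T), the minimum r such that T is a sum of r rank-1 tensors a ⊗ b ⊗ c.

3

Lower bound: in the mode-3 unfolding of T (rows indexed by k, columns by (i,j)) the 3×3 minor on rows k ∈ {1, 2, 3}, columns (i,j) ∈ {(1,1), (1,2), (1,3)} is det [[-2, 5, 2], [6, -8, 0], [4, 6, 4]] = 80 ≠ 0, so that unfolding has rank ≥ 3 and hence rank(T) ≥ 3 (CP rank is at least every unfolding rank, though it can be larger).
Upper bound: T is a sum of 3 rank-1 terms, T = [1, -1, 2] ⊗ [2, -1, 0] ⊗ [-1, 2, 2] + [1, 2, -1] ⊗ [1, 1, 2] ⊗ [0, 2, 0] + [2, -2, 1] ⊗ [0, 2, 1] ⊗ [1, -2, 2] (one valid choice — decompositions are not unique — normalised so each a, b is primitive with positive first nonzero entry; check it by expanding all entries), so rank(T) ≤ 3.
These bounds meet, so rank(T) = 3.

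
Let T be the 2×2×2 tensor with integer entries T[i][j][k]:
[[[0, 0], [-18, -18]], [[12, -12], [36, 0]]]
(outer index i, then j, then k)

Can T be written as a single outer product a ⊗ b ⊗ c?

The mode-1 unfolding of T (rows indexed by i, columns by (j,k) = (0,0), (0,1), (1,0), (1,1)) is [[0, 0, -18, -18], [12, -12, 36, 0]].
There the 2×2 minor on rows i ∈ {0, 1}, columns (j,k) ∈ {(0,0), (1,0)} is det [[0, -18], [12, 36]] = 216 ≠ 0, so this unfolding has rank ≥ 2; CP rank is at least every unfolding rank, so rank(T) ≥ 2.
In particular rank(T) ≥ 2 > 1, so T is not rank-1.

No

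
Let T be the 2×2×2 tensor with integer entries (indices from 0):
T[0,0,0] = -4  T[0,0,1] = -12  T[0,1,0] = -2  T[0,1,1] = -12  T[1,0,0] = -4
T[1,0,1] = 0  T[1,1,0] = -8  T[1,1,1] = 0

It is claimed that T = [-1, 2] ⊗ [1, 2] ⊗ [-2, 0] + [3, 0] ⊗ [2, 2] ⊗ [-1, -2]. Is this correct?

Reconstruct entrywise from the claimed factors. For example, T[1,0,1] = 0 and Σₗ aₗ[1]bₗ[0]cₗ[1] = (2)·(1)·(0) + (0)·(2)·(-2) = 0; checking all 8 entries, every one matches. The claim holds.

Yes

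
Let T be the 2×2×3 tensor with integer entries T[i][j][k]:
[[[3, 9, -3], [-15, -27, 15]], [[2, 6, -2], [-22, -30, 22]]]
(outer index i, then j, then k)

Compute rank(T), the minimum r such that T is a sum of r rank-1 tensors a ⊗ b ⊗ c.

Lower bound: the mode-3 unfolding of T (rows indexed by k, columns by (i,j) = (0,0), (0,1), (1,0), (1,1)) is [[3, -15, 2, -22], [9, -27, 6, -30], [-3, 15, -2, 22]].
There the 2×2 minor on rows k ∈ {0, 1}, columns (i,j) ∈ {(0,0), (0,1)} is det [[3, -15], [9, -27]] = 54 ≠ 0, so this unfolding has rank ≥ 2; CP rank is at least every unfolding rank, so rank(T) ≥ 2. (Flattening ranks never certify an upper bound on CP rank; for that we must actually write T with 2 rank-1 terms.)
Upper bound — finding two terms. Write S_k = T[:,:,k] for the frontal slices: S₀ = [[3, -15], [2, -22]], S₁ = [[9, -27], [6, -30]], S₂ = [[-3, 15], [-2, 22]].
If T = a₁ ⊗ b₁ ⊗ c₁ + a₂ ⊗ b₂ ⊗ c₂ then each S_k = c₁[k]·a₁b₁ᵀ + c₂[k]·a₂b₂ᵀ. S₀ and S₁ are linearly independent, so a₁b₁ᵀ and a₂b₂ᵀ must span the same plane of matrices: they are the rank-1 matrices of the form x·S₀ + y·S₁.
det(x·S₀ + y·S₁) is −36·x² − 144·xy − 108·y² = (-36)·(x + 3·y)(x + y), vanishing at (x:y) = (3:-1) and (1:-1).
M₁ = 3·S₀ − S₁ = [[0, -18], [0, -36]] = (-18)·(1, 2)(0, 1)ᵀ and M₂ = S₀ − S₁ = [[-6, 12], [-4, 8]] = (-2)·(3, 2)(1, -2)ᵀ, so take a₁ = (1, 2), b₁ = (0, 1), a₂ = (3, 2), b₂ = (1, -2).
Each slice is an integer combination of E₁ = a₁b₁ᵀ and E₂ = a₂b₂ᵀ: S₀ = −9·E₁ + E₂, S₁ = −9·E₁ + 3·E₂, S₂ = 9·E₁ − E₂; reading off coefficients, c₁ = (-9, -9, 9) and c₂ = (1, 3, -1).
Hence T = (1, 2) ⊗ (0, 1) ⊗ (-9, -9, 9) + (3, 2) ⊗ (1, -2) ⊗ (1, 3, -1), so rank(T) ≤ 2.
These bounds meet, so rank(T) = 2.
Check entry T[1,1,0] = -22: (2)·(1)·(-9) + (2)·(-2)·(1) = -22.

2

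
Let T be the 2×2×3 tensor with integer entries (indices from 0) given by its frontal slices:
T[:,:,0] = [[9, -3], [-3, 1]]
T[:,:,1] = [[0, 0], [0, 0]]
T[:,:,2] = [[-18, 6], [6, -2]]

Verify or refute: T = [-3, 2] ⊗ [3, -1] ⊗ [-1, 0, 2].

Reconstruct entry (1,0,0) from the claimed factors: Σₗ aₗ[1]bₗ[0]cₗ[0] = (2)·(3)·(-1) = -6, but T[1,0,0] = -3. The claim is false.

No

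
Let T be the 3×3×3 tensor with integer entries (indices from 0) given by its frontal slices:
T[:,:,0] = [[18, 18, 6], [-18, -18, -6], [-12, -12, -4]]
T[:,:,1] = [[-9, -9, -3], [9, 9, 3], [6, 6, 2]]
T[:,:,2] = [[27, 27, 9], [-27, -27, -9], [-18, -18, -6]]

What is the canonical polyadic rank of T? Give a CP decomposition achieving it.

rank(T) = 1

Lower bound: T ≠ 0 (e.g. T[0,0,0] = 18), so rank(T) ≥ 1.
Upper bound: if T = a ∘ b ∘ c then every fibre of T is a multiple of the corresponding factor, so read the factors off the fibres through the nonzero entry T[0,0,0] = 18.
The mode-1 fibre T[:,0,0] = [18, -18, -12] gives a = [3, -3, -2] (primitive direction); the mode-2 fibre T[0,:,0] = [18, 18, 6] gives b = [3, 3, 1]; then c[k] = T[0,0,k] / (a[0]·b[0]) = [18, -9, 27] / 9 = [2, -1, 3].
Expanding [3, -3, -2] ∘ [3, 3, 1] ∘ [2, -1, 3] reproduces all 27 entries of T, so T = [3, -3, -2] ∘ [3, 3, 1] ∘ [2, -1, 3] and rank(T) ≤ 1.
These bounds meet, so rank(T) = 1.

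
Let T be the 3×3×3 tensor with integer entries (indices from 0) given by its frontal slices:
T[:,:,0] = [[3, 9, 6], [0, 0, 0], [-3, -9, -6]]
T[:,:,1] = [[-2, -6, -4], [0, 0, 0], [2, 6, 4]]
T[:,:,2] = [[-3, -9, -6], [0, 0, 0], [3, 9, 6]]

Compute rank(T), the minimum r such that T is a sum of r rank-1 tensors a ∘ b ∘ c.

1

Lower bound: T ≠ 0 (e.g. T[0,0,0] = 3), so rank(T) ≥ 1.
Upper bound: if T = a ∘ b ∘ c then every fibre of T is a multiple of the corresponding factor, so read the factors off the fibres through the nonzero entry T[0,0,0] = 3.
The mode-1 fibre T[:,0,0] = [3, 0, -3] gives a = [1, 0, -1] (primitive direction); the mode-2 fibre T[0,:,0] = [3, 9, 6] gives b = [1, 3, 2]; then c[k] = T[0,0,k] / (a[0]·b[0]) = [3, -2, -3] / 1 = [3, -2, -3].
Expanding [1, 0, -1] ∘ [1, 3, 2] ∘ [3, -2, -3] reproduces all 27 entries of T, so T = [1, 0, -1] ∘ [1, 3, 2] ∘ [3, -2, -3] and rank(T) ≤ 1.
These bounds meet, so rank(T) = 1.
Check entry T[0,1,1] = -6: (1)·(3)·(-2) = -6.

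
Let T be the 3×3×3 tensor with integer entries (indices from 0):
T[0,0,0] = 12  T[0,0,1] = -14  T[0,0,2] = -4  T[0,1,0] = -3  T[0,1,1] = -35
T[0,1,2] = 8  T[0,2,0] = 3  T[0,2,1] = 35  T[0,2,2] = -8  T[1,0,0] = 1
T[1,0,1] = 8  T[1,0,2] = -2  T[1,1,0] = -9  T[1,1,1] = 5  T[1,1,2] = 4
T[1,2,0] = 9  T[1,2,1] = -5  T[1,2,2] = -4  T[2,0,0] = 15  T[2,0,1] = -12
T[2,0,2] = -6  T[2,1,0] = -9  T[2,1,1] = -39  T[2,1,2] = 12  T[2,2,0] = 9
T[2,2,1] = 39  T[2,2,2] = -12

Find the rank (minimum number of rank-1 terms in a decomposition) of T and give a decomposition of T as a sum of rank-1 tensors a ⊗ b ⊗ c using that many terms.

rank(T) = 2

Lower bound: the mode-1 unfolding of T (rows indexed by i, columns by (j,k) = (0,0), (0,1), (0,2), (1,0), (1,1), (1,2), (2,0), (2,1), (2,2)) is [[12, -14, -4, -3, -35, 8, 3, 35, -8], [1, 8, -2, -9, 5, 4, 9, -5, -4], [15, -12, -6, -9, -39, 12, 9, 39, -12]].
There the 2×2 minor on rows i ∈ {0, 1}, columns (j,k) ∈ {(0,0), (0,1)} is det [[12, -14], [1, 8]] = 110 ≠ 0, so this unfolding has rank ≥ 2; CP rank is at least every unfolding rank, so rank(T) ≥ 2. (Flattening ranks never certify an upper bound on CP rank; for that we must actually write T with 2 rank-1 terms.)
Upper bound — finding two terms. Write S_k = T[:,:,k] for the frontal slices: S₀ = [[12, -3, 3], [1, -9, 9], [15, -9, 9]], S₁ = [[-14, -35, 35], [8, 5, -5], [-12, -39, 39]], S₂ = [[-4, 8, -8], [-2, 4, -4], [-6, 12, -12]].
If T = a₁ ⊗ b₁ ⊗ c₁ + a₂ ⊗ b₂ ⊗ c₂ then each S_k = c₁[k]·a₁b₁ᵀ + c₂[k]·a₂b₂ᵀ. S₀ and S₁ are linearly independent, so a₁b₁ᵀ and a₂b₂ᵀ must span the same plane of matrices: they are the rank-1 matrices of the form x·S₀ + y·S₁.
The 2×2 minor of x·S₀ + y·S₁ on rows {0,1}, columns {0,1} is −105·x² + 245·xy + 210·y² = (-35)·(x − 3·y)(3·x + 2·y), vanishing at (x:y) = (3:1) and (2:-3).
M₁ = 3·S₀ + S₁ = [[22, -44, 44], [11, -22, 22], [33, -66, 66]] = 11·[2, 1, 3][1, -2, 2]ᵀ and M₂ = 2·S₀ − 3·S₁ = [[66, 99, -99], [-22, -33, 33], [66, 99, -99]] = 11·[3, -1, 3][2, 3, -3]ᵀ, so take a₁ = [2, 1, 3], b₁ = [1, -2, 2], a₂ = [3, -1, 3], b₂ = [2, 3, -3].
Each slice is an integer combination of E₁ = a₁b₁ᵀ and E₂ = a₂b₂ᵀ: S₀ = 3·E₁ + E₂, S₁ = 2·E₁ − 3·E₂, S₂ = −2·E₁; reading off coefficients, c₁ = [3, 2, -2] and c₂ = [1, -3, 0].
Hence T = [2, 1, 3] ⊗ [1, -2, 2] ⊗ [3, 2, -2] + [3, -1, 3] ⊗ [2, 3, -3] ⊗ [1, -3, 0], so rank(T) ≤ 2.
These bounds meet, so rank(T) = 2.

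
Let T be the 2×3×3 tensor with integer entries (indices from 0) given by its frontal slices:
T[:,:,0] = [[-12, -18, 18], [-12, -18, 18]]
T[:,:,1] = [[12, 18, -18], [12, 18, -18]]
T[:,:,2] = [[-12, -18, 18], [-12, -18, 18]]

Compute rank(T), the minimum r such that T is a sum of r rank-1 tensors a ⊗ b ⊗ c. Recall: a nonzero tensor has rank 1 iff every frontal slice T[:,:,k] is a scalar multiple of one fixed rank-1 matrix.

1

Lower bound: T ≠ 0 (e.g. T[0,0,0] = -12), so rank(T) ≥ 1.
Upper bound: the mode-1 fibre T[:,0,0] = [-12, -12] gives a = [1, 1] (primitive direction); the mode-2 fibre T[0,:,0] = [-12, -18, 18] gives b = [2, 3, -3]; then c[k] = T[0,0,k] / (a[0]·b[0]) = [-12, 12, -12] / 2 = [-6, 6, -6].
Expanding [1, 1] ⊗ [2, 3, -3] ⊗ [-6, 6, -6] reproduces all 18 entries of T, so T = [1, 1] ⊗ [2, 3, -3] ⊗ [-6, 6, -6] and rank(T) ≤ 1.
These bounds meet, so rank(T) = 1.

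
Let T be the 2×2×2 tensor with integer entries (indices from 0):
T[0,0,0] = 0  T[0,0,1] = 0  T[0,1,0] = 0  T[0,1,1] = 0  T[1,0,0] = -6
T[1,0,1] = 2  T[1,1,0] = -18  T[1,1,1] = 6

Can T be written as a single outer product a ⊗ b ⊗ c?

If T = a ⊗ b ⊗ c then every fibre of T is a multiple of the corresponding factor, so read the factors off the fibres through the nonzero entry T[1,0,0] = -6.
The mode-1 fibre T[:,0,0] = [0, -6] gives a = [0, 1] (primitive direction); the mode-2 fibre T[1,:,0] = [-6, -18] gives b = [1, 3]; then c[k] = T[1,0,k] / (a[1]·b[0]) = [-6, 2] / 1 = [-6, 2].
Expanding [0, 1] ⊗ [1, 3] ⊗ [-6, 2] reproduces all 8 entries of T, so T = [0, 1] ⊗ [1, 3] ⊗ [-6, 2] and rank(T) ≤ 1.
Equivalently every frontal slice T[:,:,k] is c[k] times the rank-1 matrix [0, 1] ⊗ [1, 3]. So T has rank 1 (it is nonzero).

Yes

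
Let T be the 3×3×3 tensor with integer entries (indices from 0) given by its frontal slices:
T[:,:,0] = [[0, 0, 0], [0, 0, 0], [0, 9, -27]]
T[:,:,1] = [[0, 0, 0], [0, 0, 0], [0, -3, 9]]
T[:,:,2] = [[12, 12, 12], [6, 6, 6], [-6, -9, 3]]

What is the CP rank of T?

2

Lower bound: the mode-1 unfolding of T (rows indexed by i, columns by (j,k) = (0,0), (0,1), (0,2), (1,0), (1,1), (1,2), (2,0), (2,1), (2,2)) is [[0, 0, 12, 0, 0, 12, 0, 0, 12], [0, 0, 6, 0, 0, 6, 0, 0, 6], [0, 0, -6, 9, -3, -9, -27, 9, 3]].
There the 2×2 minor on rows i ∈ {0, 2}, columns (j,k) ∈ {(0,2), (1,0)} is det [[12, 0], [-6, 9]] = 108 ≠ 0, so this unfolding has rank ≥ 2; CP rank is at least every unfolding rank, so rank(T) ≥ 2. (Flattening ranks never certify an upper bound on CP rank; for that we must actually write T with 2 rank-1 terms.)
Upper bound — finding two terms. Write S_k = T[:,:,k] for the frontal slices: S₀ = [[0, 0, 0], [0, 0, 0], [0, 9, -27]], S₁ = [[0, 0, 0], [0, 0, 0], [0, -3, 9]], S₂ = [[12, 12, 12], [6, 6, 6], [-6, -9, 3]].
If T = a₁ ⊗ b₁ ⊗ c₁ + a₂ ⊗ b₂ ⊗ c₂ then each S_k = c₁[k]·a₁b₁ᵀ + c₂[k]·a₂b₂ᵀ. S₀ and S₂ are linearly independent, so a₁b₁ᵀ and a₂b₂ᵀ must span the same plane of matrices: they are the rank-1 matrices of the form x·S₀ + y·S₂.
The 2×2 minor of x·S₀ + y·S₂ on rows {0,2}, columns {0,1} is 108·xy − 36·y² = 36·(3·x − y)(y), vanishing at (x:y) = (1:3) and (1:0).
M₁ = S₀ + 3·S₂ = [[36, 36, 36], [18, 18, 18], [-18, -18, -18]] = 18·[2, 1, -1][1, 1, 1]ᵀ and M₂ = S₀ = [[0, 0, 0], [0, 0, 0], [0, 9, -27]] = 9·[0, 0, 1][0, 1, -3]ᵀ, so take a₁ = [2, 1, -1], b₁ = [1, 1, 1], a₂ = [0, 0, 1], b₂ = [0, 1, -3].
Each slice is an integer combination of E₁ = a₁b₁ᵀ and E₂ = a₂b₂ᵀ: S₀ = 9·E₂, S₁ = −3·E₂, S₂ = 6·E₁ − 3·E₂; reading off coefficients, c₁ = [0, 0, 6] and c₂ = [9, -3, -3].
Hence T = [2, 1, -1] ⊗ [1, 1, 1] ⊗ [0, 0, 6] + [0, 0, 1] ⊗ [0, 1, -3] ⊗ [9, -3, -3], so rank(T) ≤ 2.
These bounds meet, so rank(T) = 2.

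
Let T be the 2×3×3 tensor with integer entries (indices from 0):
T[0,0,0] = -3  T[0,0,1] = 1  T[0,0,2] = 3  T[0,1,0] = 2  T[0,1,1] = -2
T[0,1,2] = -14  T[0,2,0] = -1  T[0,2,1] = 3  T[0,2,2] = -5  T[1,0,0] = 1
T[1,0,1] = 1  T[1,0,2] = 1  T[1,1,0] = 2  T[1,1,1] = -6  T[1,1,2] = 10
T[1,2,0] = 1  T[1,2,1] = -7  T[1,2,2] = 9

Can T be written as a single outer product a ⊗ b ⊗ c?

No

The mode-2 unfolding of T (rows indexed by j, columns by (i,k) = (0,0), (0,1), (0,2), (1,0), (1,1), (1,2)) is [[-3, 1, 3, 1, 1, 1], [2, -2, -14, 2, -6, 10], [-1, 3, -5, 1, -7, 9]].
There the 3×3 minor on rows j ∈ {0, 1, 2}, columns (i,k) ∈ {(0,0), (0,1), (0,2)} is det [[-3, 1, 3], [2, -2, -14], [-1, 3, -5]] = -120 ≠ 0, so this unfolding has rank ≥ 3; CP rank is at least every unfolding rank, so rank(T) ≥ 3.
In particular rank(T) ≥ 3 > 1, so T is not rank-1.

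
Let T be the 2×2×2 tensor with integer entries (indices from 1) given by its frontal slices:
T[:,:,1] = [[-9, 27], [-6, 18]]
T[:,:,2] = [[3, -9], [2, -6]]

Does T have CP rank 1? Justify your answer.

If T = a ⊗ b ⊗ c then every fibre of T is a multiple of the corresponding factor, so read the factors off the fibres through the nonzero entry T[1,1,1] = -9.
The mode-1 fibre T[:,1,1] = [-9, -6] gives a = (3, 2) (primitive direction); the mode-2 fibre T[1,:,1] = [-9, 27] gives b = (1, -3); then c[k] = T[1,1,k] / (a[1]·b[1]) = [-9, 3] / 3 = (-3, 1).
Expanding (3, 2) ⊗ (1, -3) ⊗ (-3, 1) reproduces all 8 entries of T, so T = (3, 2) ⊗ (1, -3) ⊗ (-3, 1) and rank(T) ≤ 1.
Equivalently every frontal slice T[:,:,k] is c[k] times the rank-1 matrix (3, 2) ⊗ (1, -3). So T has rank 1 (it is nonzero).

Yes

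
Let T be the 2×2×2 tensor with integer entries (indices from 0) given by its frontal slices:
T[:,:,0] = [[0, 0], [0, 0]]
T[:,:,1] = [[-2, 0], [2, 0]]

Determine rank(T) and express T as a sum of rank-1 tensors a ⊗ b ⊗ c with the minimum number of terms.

Lower bound: T ≠ 0 (e.g. T[0,0,1] = -2), so rank(T) ≥ 1.
Upper bound: if T = a ⊗ b ⊗ c then every fibre of T is a multiple of the corresponding factor, so read the factors off the fibres through the nonzero entry T[0,0,1] = -2.
The mode-1 fibre T[:,0,1] = [-2, 2] gives a = (1, -1) (primitive direction); the mode-2 fibre T[0,:,1] = [-2, 0] gives b = (1, 0); then c[k] = T[0,0,k] / (a[0]·b[0]) = [0, -2] / 1 = (0, -2).
Expanding (1, -1) ⊗ (1, 0) ⊗ (0, -2) reproduces all 8 entries of T, so T = (1, -1) ⊗ (1, 0) ⊗ (0, -2) and rank(T) ≤ 1.
These bounds meet, so rank(T) = 1.
Check entry T[0,1,1] = 0: (1)·(0)·(-2) = 0.

rank(T) = 1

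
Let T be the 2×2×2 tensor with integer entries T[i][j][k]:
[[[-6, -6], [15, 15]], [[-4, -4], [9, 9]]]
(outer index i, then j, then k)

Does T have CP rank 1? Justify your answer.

No

The mode-1 unfolding of T (rows indexed by i, columns by (j,k) = (0,0), (0,1), (1,0), (1,1)) is [[-6, -6, 15, 15], [-4, -4, 9, 9]].
There the 2×2 minor on rows i ∈ {0, 1}, columns (j,k) ∈ {(0,0), (1,0)} is det [[-6, 15], [-4, 9]] = 6 ≠ 0, so this unfolding has rank ≥ 2; CP rank is at least every unfolding rank, so rank(T) ≥ 2.
In particular rank(T) ≥ 2 > 1, so T is not rank-1.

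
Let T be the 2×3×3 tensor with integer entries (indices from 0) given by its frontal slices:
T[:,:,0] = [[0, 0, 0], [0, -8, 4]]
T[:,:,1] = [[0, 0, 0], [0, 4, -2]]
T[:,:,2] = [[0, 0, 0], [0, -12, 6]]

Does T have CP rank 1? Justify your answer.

If T = a ∘ b ∘ c then every fibre of T is a multiple of the corresponding factor, so read the factors off the fibres through the nonzero entry T[1,1,0] = -8.
The mode-1 fibre T[:,1,0] = [0, -8] gives a = (0, 1) (primitive direction); the mode-2 fibre T[1,:,0] = [0, -8, 4] gives b = (0, 2, -1); then c[k] = T[1,1,k] / (a[1]·b[1]) = [-8, 4, -12] / 2 = (-4, 2, -6).
Expanding (0, 1) ∘ (0, 2, -1) ∘ (-4, 2, -6) reproduces all 18 entries of T, so T = (0, 1) ∘ (0, 2, -1) ∘ (-4, 2, -6) and rank(T) ≤ 1.
Equivalently every frontal slice T[:,:,k] is c[k] times the rank-1 matrix (0, 1) ∘ (0, 2, -1). So T has rank 1 (it is nonzero).

Yes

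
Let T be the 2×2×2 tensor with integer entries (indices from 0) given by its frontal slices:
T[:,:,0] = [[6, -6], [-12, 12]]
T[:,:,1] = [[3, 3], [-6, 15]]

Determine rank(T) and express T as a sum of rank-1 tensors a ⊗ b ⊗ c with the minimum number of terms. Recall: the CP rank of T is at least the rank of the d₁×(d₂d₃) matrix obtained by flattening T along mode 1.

Lower bound: the mode-1 unfolding of T (rows indexed by i, columns by (j,k) = (0,0), (0,1), (1,0), (1,1)) is [[6, 3, -6, 3], [-12, -6, 12, 15]].
There the 2×2 minor on rows i ∈ {0, 1}, columns (j,k) ∈ {(0,0), (1,1)} is det [[6, 3], [-12, 15]] = 126 ≠ 0, so this unfolding has rank ≥ 2; CP rank is at least every unfolding rank, so rank(T) ≥ 2. (Flattening ranks never certify an upper bound on CP rank; for that we must actually write T with 2 rank-1 terms.)
Upper bound — finding two terms. Write S_k = T[:,:,k] for the frontal slices: S₀ = [[6, -6], [-12, 12]], S₁ = [[3, 3], [-6, 15]].
If T = a₁ ⊗ b₁ ⊗ c₁ + a₂ ⊗ b₂ ⊗ c₂ then each S_k = c₁[k]·a₁b₁ᵀ + c₂[k]·a₂b₂ᵀ. S₀ and S₁ are linearly independent, so a₁b₁ᵀ and a₂b₂ᵀ must span the same plane of matrices: they are the rank-1 matrices of the form x·S₀ + y·S₁.
det(x·S₀ + y·S₁) is 126·xy + 63·y² = 63·(y)(2·x + y), vanishing at (x:y) = (1:0) and (1:-2).
M₁ = S₀ = [[6, -6], [-12, 12]] = 6·[1, -2][1, -1]ᵀ and M₂ = S₀ − 2·S₁ = [[0, -12], [0, -18]] = (-6)·[2, 3][0, 1]ᵀ, so take a₁ = [1, -2], b₁ = [1, -1], a₂ = [2, 3], b₂ = [0, 1].
Each slice is an integer combination of E₁ = a₁b₁ᵀ and E₂ = a₂b₂ᵀ: S₀ = 6·E₁, S₁ = 3·E₁ + 3·E₂; reading off coefficients, c₁ = [6, 3] and c₂ = [0, 3].
Hence T = [1, -2] ⊗ [1, -1] ⊗ [6, 3] + [2, 3] ⊗ [0, 1] ⊗ [0, 3], so rank(T) ≤ 2.
These bounds meet, so rank(T) = 2.

rank(T) = 2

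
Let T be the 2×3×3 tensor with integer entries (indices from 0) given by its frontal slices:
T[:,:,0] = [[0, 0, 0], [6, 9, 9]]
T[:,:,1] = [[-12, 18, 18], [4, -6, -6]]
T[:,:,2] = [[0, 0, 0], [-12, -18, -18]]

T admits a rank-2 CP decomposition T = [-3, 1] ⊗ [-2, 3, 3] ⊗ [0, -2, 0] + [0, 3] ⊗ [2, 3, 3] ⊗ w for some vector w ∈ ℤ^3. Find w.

Subtract the known terms from T to get the rank-1 residual R = [0, 3] ⊗ [2, 3, 3] ⊗ w, so R[i,j,k] = a[i]·b[j]·w[k]. Pick indices with nonzero a[1]·b[0] = (3)·(2) = 6. Only the fibre through (1,0,·) is needed: R[1,0,:] = T[1,0,:] − Σₗ aₗ[1]bₗ[0]cₗ = [6, 4, -12] − (1)·(-2)·[0, -2, 0] = [6, 0, -12]. Then w[k] = R[1,0,k] / 6 for each k, giving w = [6, 0, -12] / 6 = [1, 0, -2].

w = [1, 0, -2]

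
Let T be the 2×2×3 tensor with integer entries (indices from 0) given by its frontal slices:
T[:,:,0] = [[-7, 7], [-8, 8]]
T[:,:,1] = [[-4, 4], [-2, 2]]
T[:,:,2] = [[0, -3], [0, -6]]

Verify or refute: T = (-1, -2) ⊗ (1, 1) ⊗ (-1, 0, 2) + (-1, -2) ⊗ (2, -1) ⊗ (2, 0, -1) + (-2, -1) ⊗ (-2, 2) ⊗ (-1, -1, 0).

Reconstruct entrywise from the claimed factors. For example, T[0,0,0] = -7 and Σₗ aₗ[0]bₗ[0]cₗ[0] = (-1)·(1)·(-1) + (-1)·(2)·(2) + (-2)·(-2)·(-1) = -7; checking all 12 entries, every one matches. The claim holds.

Yes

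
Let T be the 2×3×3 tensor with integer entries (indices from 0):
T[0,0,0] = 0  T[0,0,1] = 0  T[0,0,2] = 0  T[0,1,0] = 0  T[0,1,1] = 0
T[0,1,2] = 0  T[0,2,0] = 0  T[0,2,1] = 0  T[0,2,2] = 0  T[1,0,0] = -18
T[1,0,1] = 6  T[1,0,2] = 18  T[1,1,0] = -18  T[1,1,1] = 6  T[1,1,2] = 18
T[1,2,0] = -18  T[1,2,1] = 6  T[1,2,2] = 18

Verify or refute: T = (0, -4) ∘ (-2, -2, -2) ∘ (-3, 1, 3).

Reconstruct entry (1,0,0) from the claimed factors: Σₗ aₗ[1]bₗ[0]cₗ[0] = (-4)·(-2)·(-3) = -24, but T[1,0,0] = -18. The claim is false.

No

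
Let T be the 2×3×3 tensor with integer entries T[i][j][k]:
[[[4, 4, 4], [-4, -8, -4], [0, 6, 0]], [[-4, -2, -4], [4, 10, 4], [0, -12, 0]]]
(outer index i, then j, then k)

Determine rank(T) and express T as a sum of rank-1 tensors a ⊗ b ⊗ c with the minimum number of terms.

Lower bound: the mode-2 unfolding of T (rows indexed by j, columns by (i,k) = (0,0), (0,1), (0,2), (1,0), (1,1), (1,2)) is [[4, 4, 4, -4, -2, -4], [-4, -8, -4, 4, 10, 4], [0, 6, 0, 0, -12, 0]].
There the 2×2 minor on rows j ∈ {0, 1}, columns (i,k) ∈ {(0,0), (0,1)} is det [[4, 4], [-4, -8]] = -16 ≠ 0, so this unfolding has rank ≥ 2; CP rank is at least every unfolding rank, so rank(T) ≥ 2. (This is only a lower bound: in general the CP rank may exceed every unfolding rank, so we still need to exhibit 2 rank-1 terms summing to T.)
Upper bound — finding two terms. Write S_k = T[:,:,k] for the frontal slices: S₀ = [[4, -4, 0], [-4, 4, 0]], S₁ = [[4, -8, 6], [-2, 10, -12]], S₂ = [[4, -4, 0], [-4, 4, 0]].
If T = a₁ ⊗ b₁ ⊗ c₁ + a₂ ⊗ b₂ ⊗ c₂ then each S_k = c₁[k]·a₁b₁ᵀ + c₂[k]·a₂b₂ᵀ. S₀ and S₁ are linearly independent, so a₁b₁ᵀ and a₂b₂ᵀ must span the same plane of matrices: they are the rank-1 matrices of the form x·S₀ + y·S₁.
The 2×2 minor of x·S₀ + y·S₁ on rows {0,1}, columns {0,1} is 16·xy + 24·y² = 8·(2·x + 3·y)(y), vanishing at (x:y) = (3:-2) and (1:0).
M₁ = 3·S₀ − 2·S₁ = [[4, 4, -12], [-8, -8, 24]] = 4·[1, -2][1, 1, -3]ᵀ and M₂ = S₀ = [[4, -4, 0], [-4, 4, 0]] = 4·[1, -1][1, -1, 0]ᵀ, so take a₁ = [1, -2], b₁ = [1, 1, -3], a₂ = [1, -1], b₂ = [1, -1, 0].
Each slice is an integer combination of E₁ = a₁b₁ᵀ and E₂ = a₂b₂ᵀ: S₀ = 4·E₂, S₁ = −2·E₁ + 6·E₂, S₂ = 4·E₂; reading off coefficients, c₁ = [0, -2, 0] and c₂ = [4, 6, 4].
Hence T = [1, -2] ⊗ [1, 1, -3] ⊗ [0, -2, 0] + [1, -1] ⊗ [1, -1, 0] ⊗ [4, 6, 4], so rank(T) ≤ 2.
These bounds meet, so rank(T) = 2.

rank(T) = 2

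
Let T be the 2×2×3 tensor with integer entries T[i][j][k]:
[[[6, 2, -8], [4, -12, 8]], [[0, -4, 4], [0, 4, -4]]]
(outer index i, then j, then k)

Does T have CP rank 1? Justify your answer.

No

The mode-2 unfolding of T (rows indexed by j, columns by (i,k) = (0,0), (0,1), (0,2), (1,0), (1,1), (1,2)) is [[6, 2, -8, 0, -4, 4], [4, -12, 8, 0, 4, -4]].
There the 2×2 minor on rows j ∈ {0, 1}, columns (i,k) ∈ {(0,0), (0,1)} is det [[6, 2], [4, -12]] = -80 ≠ 0, so this unfolding has rank ≥ 2; CP rank is at least every unfolding rank, so rank(T) ≥ 2.
In particular rank(T) ≥ 2 > 1, so T is not rank-1.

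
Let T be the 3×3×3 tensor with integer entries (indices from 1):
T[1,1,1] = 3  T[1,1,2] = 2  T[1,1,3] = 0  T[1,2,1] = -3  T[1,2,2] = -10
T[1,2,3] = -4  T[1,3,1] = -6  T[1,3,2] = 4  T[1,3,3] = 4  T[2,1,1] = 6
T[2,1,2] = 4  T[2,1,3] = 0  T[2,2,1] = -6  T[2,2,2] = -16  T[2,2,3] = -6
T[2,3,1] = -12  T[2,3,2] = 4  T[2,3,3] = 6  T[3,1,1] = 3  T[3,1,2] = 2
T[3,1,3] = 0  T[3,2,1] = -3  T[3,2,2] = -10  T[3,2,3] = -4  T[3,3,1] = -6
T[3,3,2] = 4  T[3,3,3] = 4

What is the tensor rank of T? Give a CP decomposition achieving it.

rank(T) = 2

Lower bound: the mode-1 unfolding of T (rows indexed by i, columns by (j,k) = (1,1), (1,2), (1,3), (2,1), (2,2), (2,3), (3,1), (3,2), (3,3)) is [[3, 2, 0, -3, -10, -4, -6, 4, 4], [6, 4, 0, -6, -16, -6, -12, 4, 6], [3, 2, 0, -3, -10, -4, -6, 4, 4]].
There the 2×2 minor on rows i ∈ {1, 2}, columns (j,k) ∈ {(1,1), (2,2)} is det [[3, -10], [6, -16]] = 12 ≠ 0, so this unfolding has rank ≥ 2; CP rank is at least every unfolding rank, so rank(T) ≥ 2. (This is only a lower bound: in general the CP rank may exceed every unfolding rank, so we still need to exhibit 2 rank-1 terms summing to T.)
Upper bound — finding two terms. Write S_k = T[:,:,k] for the frontal slices: S₁ = [[3, -3, -6], [6, -6, -12], [3, -3, -6]], S₂ = [[2, -10, 4], [4, -16, 4], [2, -10, 4]], S₃ = [[0, -4, 4], [0, -6, 6], [0, -4, 4]].
If T = a₁ ⊗ b₁ ⊗ c₁ + a₂ ⊗ b₂ ⊗ c₂ then each S_k = c₁[k]·a₁b₁ᵀ + c₂[k]·a₂b₂ᵀ. S₁ and S₂ are linearly independent, so a₁b₁ᵀ and a₂b₂ᵀ must span the same plane of matrices: they are the rank-1 matrices of the form x·S₁ + y·S₂.
The 2×2 minor of x·S₁ + y·S₂ on rows {1,2}, columns {1,2} is 12·xy + 8·y² = 4·(3·x + 2·y)(y), vanishing at (x:y) = (2:-3) and (1:0).
M₁ = 2·S₁ − 3·S₂ = [[0, 24, -24], [0, 36, -36], [0, 24, -24]] = 12·(2, 3, 2)(0, 1, -1)ᵀ and M₂ = S₁ = [[3, -3, -6], [6, -6, -12], [3, -3, -6]] = 3·(1, 2, 1)(1, -1, -2)ᵀ, so take a₁ = (2, 3, 2), b₁ = (0, 1, -1), a₂ = (1, 2, 1), b₂ = (1, -1, -2).
Each slice is an integer combination of E₁ = a₁b₁ᵀ and E₂ = a₂b₂ᵀ: S₁ = 3·E₂, S₂ = −4·E₁ + 2·E₂, S₃ = −2·E₁; reading off coefficients, c₁ = (0, -4, -2) and c₂ = (3, 2, 0).
Hence T = (2, 3, 2) ⊗ (0, 1, -1) ⊗ (0, -4, -2) + (1, 2, 1) ⊗ (1, -1, -2) ⊗ (3, 2, 0), so rank(T) ≤ 2.
These bounds meet, so rank(T) = 2.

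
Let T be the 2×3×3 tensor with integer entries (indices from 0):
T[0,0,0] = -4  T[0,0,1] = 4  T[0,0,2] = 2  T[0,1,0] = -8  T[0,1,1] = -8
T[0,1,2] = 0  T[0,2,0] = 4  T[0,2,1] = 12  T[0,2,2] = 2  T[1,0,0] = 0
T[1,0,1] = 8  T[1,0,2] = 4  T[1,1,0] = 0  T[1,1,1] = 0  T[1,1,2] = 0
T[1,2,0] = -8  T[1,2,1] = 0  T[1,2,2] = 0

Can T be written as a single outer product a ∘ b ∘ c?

No

The mode-3 unfolding of T (rows indexed by k, columns by (i,j) = (0,0), (0,1), (0,2), (1,0), (1,1), (1,2)) is [[-4, -8, 4, 0, 0, -8], [4, -8, 12, 8, 0, 0], [2, 0, 2, 4, 0, 0]].
There the 3×3 minor on rows k ∈ {0, 1, 2}, columns (i,j) ∈ {(0,0), (0,1), (1,0)} is det [[-4, -8, 0], [4, -8, 8], [2, 0, 4]] = 128 ≠ 0, so this unfolding has rank ≥ 3; CP rank is at least every unfolding rank, so rank(T) ≥ 3.
In particular rank(T) ≥ 3 > 1, so T is not rank-1.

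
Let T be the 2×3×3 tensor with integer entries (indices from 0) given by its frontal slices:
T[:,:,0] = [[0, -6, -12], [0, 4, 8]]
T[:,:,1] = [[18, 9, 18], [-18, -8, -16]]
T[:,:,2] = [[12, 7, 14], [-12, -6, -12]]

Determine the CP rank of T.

2

Lower bound: the mode-2 unfolding of T (rows indexed by j, columns by (i,k) = (0,0), (0,1), (0,2), (1,0), (1,1), (1,2)) is [[0, 18, 12, 0, -18, -12], [-6, 9, 7, 4, -8, -6], [-12, 18, 14, 8, -16, -12]].
There the 2×2 minor on rows j ∈ {0, 1}, columns (i,k) ∈ {(0,0), (0,1)} is det [[0, 18], [-6, 9]] = 108 ≠ 0, so this unfolding has rank ≥ 2; CP rank is at least every unfolding rank, so rank(T) ≥ 2. (Unfolding ranks only ever bound the CP rank from below — rank(T) can be strictly larger than all of them — so the matching upper bound has to come from an explicit 2-term decomposition.)
Upper bound — finding two terms. Write S_k = T[:,:,k] for the frontal slices: S₀ = [[0, -6, -12], [0, 4, 8]], S₁ = [[18, 9, 18], [-18, -8, -16]], S₂ = [[12, 7, 14], [-12, -6, -12]].
If T = a₁ ⊗ b₁ ⊗ c₁ + a₂ ⊗ b₂ ⊗ c₂ then each S_k = c₁[k]·a₁b₁ᵀ + c₂[k]·a₂b₂ᵀ. S₀ and S₁ are linearly independent, so a₁b₁ᵀ and a₂b₂ᵀ must span the same plane of matrices: they are the rank-1 matrices of the form x·S₀ + y·S₁.
The 2×2 minor of x·S₀ + y·S₁ on rows {0,1}, columns {0,1} is −36·xy + 18·y² = (-18)·(2·x − y)(y), vanishing at (x:y) = (1:2) and (1:0).
M₁ = S₀ + 2·S₁ = [[36, 12, 24], [-36, -12, -24]] = 12·[1, -1][3, 1, 2]ᵀ and M₂ = S₀ = [[0, -6, -12], [0, 4, 8]] = (-2)·[3, -2][0, 1, 2]ᵀ, so take a₁ = [1, -1], b₁ = [3, 1, 2], a₂ = [3, -2], b₂ = [0, 1, 2].
Each slice is an integer combination of E₁ = a₁b₁ᵀ and E₂ = a₂b₂ᵀ: S₀ = −2·E₂, S₁ = 6·E₁ + E₂, S₂ = 4·E₁ + E₂; reading off coefficients, c₁ = [0, 6, 4] and c₂ = [-2, 1, 1].
Hence T = [1, -1] ⊗ [3, 1, 2] ⊗ [0, 6, 4] + [3, -2] ⊗ [0, 1, 2] ⊗ [-2, 1, 1], so rank(T) ≤ 2.
These bounds meet, so rank(T) = 2.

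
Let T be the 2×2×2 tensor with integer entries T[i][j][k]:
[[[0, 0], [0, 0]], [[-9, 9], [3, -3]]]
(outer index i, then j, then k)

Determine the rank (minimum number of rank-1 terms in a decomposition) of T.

Lower bound: T ≠ 0 (e.g. T[1,0,0] = -9), so rank(T) ≥ 1.
Upper bound: if T = a ⊗ b ⊗ c then every fibre of T is a multiple of the corresponding factor, so read the factors off the fibres through the nonzero entry T[1,0,0] = -9.
The mode-1 fibre T[:,0,0] = [0, -9] gives a = [0, 1] (primitive direction); the mode-2 fibre T[1,:,0] = [-9, 3] gives b = [3, -1]; then c[k] = T[1,0,k] / (a[1]·b[0]) = [-9, 9] / 3 = [-3, 3].
Expanding [0, 1] ⊗ [3, -1] ⊗ [-3, 3] reproduces all 8 entries of T, so T = [0, 1] ⊗ [3, -1] ⊗ [-3, 3] and rank(T) ≤ 1.
These bounds meet, so rank(T) = 1.

1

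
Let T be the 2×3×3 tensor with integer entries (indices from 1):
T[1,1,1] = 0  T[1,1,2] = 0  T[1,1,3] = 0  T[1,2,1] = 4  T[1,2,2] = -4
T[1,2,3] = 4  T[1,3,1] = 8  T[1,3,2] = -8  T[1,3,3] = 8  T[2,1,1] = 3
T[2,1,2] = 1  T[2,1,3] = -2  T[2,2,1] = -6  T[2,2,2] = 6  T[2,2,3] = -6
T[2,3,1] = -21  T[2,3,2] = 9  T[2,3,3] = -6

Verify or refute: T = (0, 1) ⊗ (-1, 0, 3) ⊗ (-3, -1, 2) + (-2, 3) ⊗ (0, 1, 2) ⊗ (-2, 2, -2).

Yes

Reconstruct entrywise from the claimed factors. For example, T[2,3,2] = 9 and Σₗ aₗ[2]bₗ[3]cₗ[2] = (1)·(3)·(-1) + (3)·(2)·(2) = 9; checking all 18 entries, every one matches. The claim holds.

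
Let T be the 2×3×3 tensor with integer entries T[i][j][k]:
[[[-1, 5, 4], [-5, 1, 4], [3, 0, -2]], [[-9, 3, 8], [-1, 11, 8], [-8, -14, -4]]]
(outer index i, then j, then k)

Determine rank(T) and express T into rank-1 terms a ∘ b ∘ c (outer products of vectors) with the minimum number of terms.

rank(T) = 3

Lower bound: the mode-2 unfolding of T (rows indexed by j, columns by (i,k) = (0,0), (0,1), (0,2), (1,0), (1,1), (1,2)) is [[-1, 5, 4, -9, 3, 8], [-5, 1, 4, -1, 11, 8], [3, 0, -2, -8, -14, -4]].
There the 3×3 minor on rows j ∈ {0, 1, 2}, columns (i,k) ∈ {(0,0), (0,1), (1,0)} is det [[-1, 5, -9], [-5, 1, -1], [3, 0, -8]] = -180 ≠ 0, so this unfolding has rank ≥ 3; CP rank is at least every unfolding rank, so rank(T) ≥ 3. (Flattening ranks never certify an upper bound on CP rank; for that we must actually write T with 3 rank-1 terms.)
Upper bound: T is a sum of 3 rank-1 terms, T = (1, -2) ∘ (1, -1, 2) ∘ (2, 2, 0) + (1, 1) ∘ (1, 1, 2) ∘ (-1, -1, 0) + (1, 2) ∘ (2, 2, -1) ∘ (-1, 2, 2) (written with every a and b primitive with positive leading entry and the scale carried by c; CP decompositions are not unique, and this one is verified by expanding entrywise), so rank(T) ≤ 3.
These bounds meet, so rank(T) = 3.
Check entry T[1,2,2] = -4: (-2)·(2)·(0) + (1)·(2)·(0) + (2)·(-1)·(2) = -4.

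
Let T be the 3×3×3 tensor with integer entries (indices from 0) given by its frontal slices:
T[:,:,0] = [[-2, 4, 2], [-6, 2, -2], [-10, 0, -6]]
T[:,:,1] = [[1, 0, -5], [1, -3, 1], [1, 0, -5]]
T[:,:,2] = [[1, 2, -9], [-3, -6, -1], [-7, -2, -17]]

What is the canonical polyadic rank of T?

3

Lower bound: in the mode-2 unfolding of T (rows indexed by j, columns by (i,k)) the 3×3 minor on rows j ∈ {0, 1, 2}, columns (i,k) ∈ {(0,0), (0,1), (1,0)} is det [[-2, 1, -6], [4, 0, 2], [2, -5, -2]] = 112 ≠ 0, so that unfolding has rank ≥ 3 and hence rank(T) ≥ 3 (CP rank is at least every unfolding rank, though it can be larger).
Upper bound: T is a sum of 3 rank-1 terms, T = [0, 1, 2] ⊗ [2, 1, 2] ⊗ [-2, 0, -2] + [1, 1, 1] ⊗ [1, -2, -1] ⊗ [-2, 1, 1] + [2, -1, 2] ⊗ [0, 1, -2] ⊗ [0, 1, 2] (written with every a and b primitive with positive leading entry and the scale carried by c; CP decompositions are not unique, and this one is verified by expanding entrywise), so rank(T) ≤ 3.
These bounds meet, so rank(T) = 3.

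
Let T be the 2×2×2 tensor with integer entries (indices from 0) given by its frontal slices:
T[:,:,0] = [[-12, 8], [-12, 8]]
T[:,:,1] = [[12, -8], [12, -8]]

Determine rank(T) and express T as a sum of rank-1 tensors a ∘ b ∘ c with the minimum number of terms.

rank(T) = 1

Lower bound: T ≠ 0 (e.g. T[0,0,0] = -12), so rank(T) ≥ 1.
Upper bound: if T = a ∘ b ∘ c then every fibre of T is a multiple of the corresponding factor, so read the factors off the fibres through the nonzero entry T[0,0,0] = -12.
The mode-1 fibre T[:,0,0] = [-12, -12] gives a = [1, 1] (primitive direction); the mode-2 fibre T[0,:,0] = [-12, 8] gives b = [3, -2]; then c[k] = T[0,0,k] / (a[0]·b[0]) = [-12, 12] / 3 = [-4, 4].
Expanding [1, 1] ∘ [3, -2] ∘ [-4, 4] reproduces all 8 entries of T, so T = [1, 1] ∘ [3, -2] ∘ [-4, 4] and rank(T) ≤ 1.
These bounds meet, so rank(T) = 1.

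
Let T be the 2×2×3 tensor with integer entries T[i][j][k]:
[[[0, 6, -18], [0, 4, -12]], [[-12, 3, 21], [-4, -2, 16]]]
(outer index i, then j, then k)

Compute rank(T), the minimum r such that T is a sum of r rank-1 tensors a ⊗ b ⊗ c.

Lower bound: the mode-2 unfolding of T (rows indexed by j, columns by (i,k) = (0,0), (0,1), (0,2), (1,0), (1,1), (1,2)) is [[0, 6, -18, -12, 3, 21], [0, 4, -12, -4, -2, 16]].
There the 2×2 minor on rows j ∈ {0, 1}, columns (i,k) ∈ {(0,1), (1,0)} is det [[6, -12], [4, -4]] = 24 ≠ 0, so this unfolding has rank ≥ 2; CP rank is at least every unfolding rank, so rank(T) ≥ 2. (Flattening ranks never certify an upper bound on CP rank; for that we must actually write T with 2 rank-1 terms.)
Upper bound — finding two terms. Write S_k = T[:,:,k] for the frontal slices: S₀ = [[0, 0], [-12, -4]], S₁ = [[6, 4], [3, -2]], S₂ = [[-18, -12], [21, 16]].
If T = a₁ ⊗ b₁ ⊗ c₁ + a₂ ⊗ b₂ ⊗ c₂ then each S_k = c₁[k]·a₁b₁ᵀ + c₂[k]·a₂b₂ᵀ. S₀ and S₁ are linearly independent, so a₁b₁ᵀ and a₂b₂ᵀ must span the same plane of matrices: they are the rank-1 matrices of the form x·S₀ + y·S₁.
det(x·S₀ + y·S₁) is 24·xy − 24·y² = 24·(x − y)(y), vanishing at (x:y) = (1:1) and (1:0).
M₁ = S₀ + S₁ = [[6, 4], [-9, -6]] = [2, -3][3, 2]ᵀ and M₂ = S₀ = [[0, 0], [-12, -4]] = (-4)·[0, 1][3, 1]ᵀ, so take a₁ = [2, -3], b₁ = [3, 2], a₂ = [0, 1], b₂ = [3, 1].
Each slice is an integer combination of E₁ = a₁b₁ᵀ and E₂ = a₂b₂ᵀ: S₀ = −4·E₂, S₁ = E₁ + 4·E₂, S₂ = −3·E₁ − 2·E₂; reading off coefficients, c₁ = [0, 1, -3] and c₂ = [-4, 4, -2].
Hence T = [2, -3] ⊗ [3, 2] ⊗ [0, 1, -3] + [0, 1] ⊗ [3, 1] ⊗ [-4, 4, -2], so rank(T) ≤ 2.
These bounds meet, so rank(T) = 2.
Check entry T[0,0,0] = 0: (2)·(3)·(0) + (0)·(3)·(-4) = 0.

2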